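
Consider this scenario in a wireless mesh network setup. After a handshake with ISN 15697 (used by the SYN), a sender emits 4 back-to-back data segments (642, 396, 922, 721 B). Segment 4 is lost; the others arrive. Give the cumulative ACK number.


SYN uses sequence number 15697; first data byte = ISN + 1 = 15698.
Segment 1: SEQ = 15698, len = 642 B, covers [15698, 16339]
Segment 2: SEQ = 16340, len = 396 B, covers [16340, 16735]
Segment 3: SEQ = 16736, len = 922 B, covers [16736, 17657]
Segment 4: SEQ = 17658, len = 721 B, covers [17658, 18378] [LOST]
In-order data received: bytes [15698, 17657] (segments 1..3).
Segment 4 missing -> gap begins at byte 17658.
Cumulative ACK = next expected in-order byte = 15698 + 642 + 396 + 922 = 17658

17658


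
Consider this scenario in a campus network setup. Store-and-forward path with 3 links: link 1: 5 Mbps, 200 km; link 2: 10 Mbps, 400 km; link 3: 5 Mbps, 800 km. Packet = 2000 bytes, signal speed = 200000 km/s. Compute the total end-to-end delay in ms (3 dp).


Packet = 2000 bytes = 16000 bits. Store-and-forward: sum (t_trans + t_prop) per link.
Link 1: t_trans = 16000/(5*10^6) s = 3.2000 ms; t_prop = 200/200000 s = 1.0000 ms; subtotal = 4.2000 ms
Link 2: t_trans = 16000/(10*10^6) s = 1.6000 ms; t_prop = 400/200000 s = 2.0000 ms; subtotal = 3.6000 ms
Link 3: t_trans = 16000/(5*10^6) s = 3.2000 ms; t_prop = 800/200000 s = 4.0000 ms; subtotal = 7.2000 ms
End-to-end = 4.2000 + 3.6000 + 7.2000 = 15.0000 ms -> 15.000 ms (3 dp)

15.000


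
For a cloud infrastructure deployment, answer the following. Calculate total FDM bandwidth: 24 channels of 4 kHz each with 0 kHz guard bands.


Given: 24 channels, 4 kHz each, guard = 0 kHz
Channel bandwidth = 24 * 4 = 96 kHz
Guard bands = 23 gaps * 0 kHz = 0 kHz
Total = 96 + 0 = 96 kHz

96


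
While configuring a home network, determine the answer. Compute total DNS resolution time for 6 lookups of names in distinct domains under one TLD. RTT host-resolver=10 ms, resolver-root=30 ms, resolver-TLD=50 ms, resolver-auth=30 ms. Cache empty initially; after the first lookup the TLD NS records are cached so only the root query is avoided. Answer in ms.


Lookup 1 (cold cache): local + root + TLD + auth = 10 + 30 + 50 + 30 = 120 ms
Lookups 2..6 (TLD NS cached -> skip root; new domain -> still ask TLD and auth): local + TLD + auth = 10 + 50 + 30 = 90 ms each
Remaining 5 lookups: 5 * 90 = 450 ms
Total = 120 + 450 = 570 ms

570


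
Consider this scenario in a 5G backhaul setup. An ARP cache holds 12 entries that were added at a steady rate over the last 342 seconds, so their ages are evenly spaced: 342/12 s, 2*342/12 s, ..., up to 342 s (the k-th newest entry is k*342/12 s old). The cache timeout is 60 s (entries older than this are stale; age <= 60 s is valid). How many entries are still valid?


Ages are k * 342/12 s for k = 1..12 (spacing = 28.5000 s).
Entry k is valid iff k * 342/12 <= 60 iff k <= 12 * 60 / 342 = 2.1053
n_valid = floor(2.1053) = 2
(n_stale = 12 - 2 = 10)

2


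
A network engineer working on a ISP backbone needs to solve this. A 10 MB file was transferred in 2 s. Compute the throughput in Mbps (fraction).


Given: file = 10 MB, time = 2 s
File in Mb = 10 * 8 = 80 Mb
Throughput = 80 / 2 Mbps
Throughput = 40 Mbps

40


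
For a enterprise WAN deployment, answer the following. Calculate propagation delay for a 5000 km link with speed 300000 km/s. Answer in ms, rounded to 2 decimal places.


Given: distance = 5000 km, speed = 300000 km/s
Delay = distance / speed = 5000 / 300000 seconds
Delay in ms = 5000 * 1000 / 300000
Delay = 16.6667 ms
Rounded to 2 dp = 16.67 ms

16.67


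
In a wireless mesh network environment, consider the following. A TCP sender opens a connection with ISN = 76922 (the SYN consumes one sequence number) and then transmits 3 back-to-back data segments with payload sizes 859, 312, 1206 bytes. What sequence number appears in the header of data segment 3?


The SYN occupies sequence number ISN = 76922, so the first data byte is ISN + 1 = 76923.
SEQ of data segment i = (ISN + 1) + sum of payload sizes of segments 1..i-1.
Segment 1: SEQ = 76923, payload = 859 bytes
Segment 2: SEQ = 77782, payload = 312 bytes
Segment 3: SEQ = 78094, payload = 1206 bytes
SEQ of segment 3 = 76923 + 859 + 312 = 78094

78094


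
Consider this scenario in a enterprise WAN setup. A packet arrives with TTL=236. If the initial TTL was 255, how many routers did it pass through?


Given: initial TTL = 255, received TTL = 236
Hops = initial TTL - received TTL
Hops = 255 - 236 = 19

19


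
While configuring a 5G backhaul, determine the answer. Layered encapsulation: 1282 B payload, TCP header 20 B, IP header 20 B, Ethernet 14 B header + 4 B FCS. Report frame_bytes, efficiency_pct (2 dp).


TCP segment = 1282 + 20 = 1302 B
IP packet = 1302 + 20 = 1322 B
Ethernet frame = 1322 + 14 + 4 = 1340 B
Efficiency = app / frame = 1282 / 1340 = 0.956716 = 95.6716% -> 95.67% (2 dp)

1340, 95.67


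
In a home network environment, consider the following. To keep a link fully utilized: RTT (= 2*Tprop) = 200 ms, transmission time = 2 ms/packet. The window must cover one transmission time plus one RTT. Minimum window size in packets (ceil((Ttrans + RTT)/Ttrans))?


Given: Ttrans = 2 ms, RTT = 200 ms (= 2 * Tprop, Tprop = 100 ms)
Time until first ACK returns = Ttrans + RTT = 2 + 200 = 202 ms
Need W * Ttrans >= Ttrans + RTT  ->  W >= (Ttrans + RTT) / Ttrans
(Ttrans + RTT) / Ttrans = 202 / 2 = 101
W_min = ceil(101) = 101

101


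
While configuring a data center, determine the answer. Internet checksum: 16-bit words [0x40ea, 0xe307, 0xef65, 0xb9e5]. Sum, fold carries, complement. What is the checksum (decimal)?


Given words: [0x40ea, 0xe307, 0xef65, 0xb9e5]
Step 1: Sum all words
Raw sum = 16618 + 58119 + 61285 + 47589 = 183611
Step 2: Fold carry: (52539 + 2) = 52541
One's complement = ~52541 & 0xFFFF = 12994

12994


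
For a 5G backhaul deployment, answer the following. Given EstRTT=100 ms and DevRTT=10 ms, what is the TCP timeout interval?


Given: EstRTT = 100 ms, DevRTT = 10 ms
Timeout = EstRTT + 4 * DevRTT
4 * DevRTT = 4 * 10 = 40
Timeout = 100 + 40 = 140 ms

140


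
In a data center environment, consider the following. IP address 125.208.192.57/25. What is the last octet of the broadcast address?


Given: IP = 125.208.192.57, prefix = /25
Host bits = 32 - 25 = 7
Network last octet = 57 AND mask = 0
Host part size = 2^7 - 1 = 127
Broadcast last octet = 0 OR 127 = 127

127


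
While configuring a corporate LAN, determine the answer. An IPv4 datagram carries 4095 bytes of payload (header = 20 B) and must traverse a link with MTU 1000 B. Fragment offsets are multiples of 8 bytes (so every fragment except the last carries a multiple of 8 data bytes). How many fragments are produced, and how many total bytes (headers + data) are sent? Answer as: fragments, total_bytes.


Max data per non-final fragment = floor((MTU - header)/8)*8 = floor((1000 - 20)/8)*8 = floor(980/8)*8 = 976 B
Final fragment needs no 8-byte alignment: it can carry up to MTU - header = 980 B
Non-final fragments needed = ceil((payload - 980) / 976) = ceil(3115/976) = ceil(3.1916) = 4
Number of fragments = 4 + 1 = 5
Fragment sizes (data): 4 * 976 B + 191 B (last, 191 <= 980 OK)
Total bytes sent = payload + n_frags * header = 4095 + 5*20 = 4095 + 100 = 4195 B

5, 4195


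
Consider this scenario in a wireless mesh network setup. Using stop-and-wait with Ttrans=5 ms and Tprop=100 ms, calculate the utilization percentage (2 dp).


Given: Ttrans = 5 ms, Tprop = 100 ms
RTT = 2 * Tprop = 2 * 100 = 200 ms
U = Ttrans / (Ttrans + RTT)
U = 5 / (5 + 200)
U = 5 / 205 = 0.02439
U% = 2.44%

2.44


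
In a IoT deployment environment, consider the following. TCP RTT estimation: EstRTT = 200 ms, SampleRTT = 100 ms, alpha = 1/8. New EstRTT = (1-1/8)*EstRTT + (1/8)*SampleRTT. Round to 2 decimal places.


Given: EstRTT = 200 ms, SampleRTT = 100 ms, alpha = 1/8
New EstRTT = (1 - alpha) * EstRTT + alpha * SampleRTT
(7/8) * 200 = 175
(1/8) * 100 = 12.5
New EstRTT = 175 + 12.5 = 187.5 ms -> 187.50 ms (2 dp)

187.50


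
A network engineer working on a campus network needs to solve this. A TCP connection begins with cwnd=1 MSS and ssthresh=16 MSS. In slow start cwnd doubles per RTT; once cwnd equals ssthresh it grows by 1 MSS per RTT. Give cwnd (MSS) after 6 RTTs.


RTT 0: cwnd = 1 MSS (initial)
RTT 1: cwnd = 2 MSS (slow start, doubled)
RTT 2: cwnd = 4 MSS (slow start, doubled)
RTT 3: cwnd = 8 MSS (slow start, doubled)
RTT 4: cwnd = 16 MSS (slow start, doubled)
RTT 5: cwnd = 17 MSS (congestion avoidance, +1)
RTT 6: cwnd = 18 MSS (congestion avoidance, +1)

18


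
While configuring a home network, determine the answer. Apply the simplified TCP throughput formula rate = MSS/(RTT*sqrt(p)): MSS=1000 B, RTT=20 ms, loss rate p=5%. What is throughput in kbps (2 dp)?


Given: MSS = 1000 bytes, RTT = 20 ms, loss = 5%
RTT in seconds = 20 / 1000 = 0.02
Loss rate = 5% = 0.05
sqrt(loss) = sqrt(0.05) = 0.223606797750
Throughput (bytes/s) = 1000 / (0.02 * 0.223606797750) = 223606.7977
Throughput (kbps) = 223606.7977 * 8 / 1000 = 1788.854382 -> 1788.85 kbps (2 dp)

1788.85


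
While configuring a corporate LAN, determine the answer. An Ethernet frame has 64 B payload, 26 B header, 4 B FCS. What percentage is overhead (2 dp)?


Given: payload = 64 B, header = 26 B, trailer = 4 B
Overhead bytes = header + trailer = 26 + 4 = 30
Total frame = payload + overhead = 64 + 30 = 94
Overhead % = 30 / 94 * 100 = 31.9149% -> 31.91% (2 dp)

31.91


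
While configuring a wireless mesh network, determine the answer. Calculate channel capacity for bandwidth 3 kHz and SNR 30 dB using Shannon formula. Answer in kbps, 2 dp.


Given: B = 3 kHz, SNR = 30 dB
SNR linear = 10^(30/10) = 1000
1 + SNR = 1001
log2(1001) = 9.9672262588
C = 3 * 1000 * 9.9672262588 = 29901.6788 bps
C = 29.901679 kbps -> 29.90 kbps (2 dp)

29.90


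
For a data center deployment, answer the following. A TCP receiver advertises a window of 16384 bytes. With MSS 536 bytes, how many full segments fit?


Given: RWND = 16384 bytes, MSS = 536 bytes
Full segments = floor(RWND / MSS)
Full segments = floor(16384 / 536)
Full segments = floor(30.5672) = 30

30


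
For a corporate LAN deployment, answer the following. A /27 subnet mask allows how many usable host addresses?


Given: subnet mask /27
Host bits = 32 - 27 = 5
Total addresses = 2^5 = 32
Usable hosts = 32 - 2 (network + broadcast) = 30

30


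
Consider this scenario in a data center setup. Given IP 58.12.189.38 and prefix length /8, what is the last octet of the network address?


Given: IP = 58.12.189.38, prefix = /8
Subnet mask = 255.0.0.0
Last octet of IP: 38
Last octet of mask: 0
Network last octet = 38 AND 0 = 0

0


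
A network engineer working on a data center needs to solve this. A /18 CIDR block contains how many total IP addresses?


Given: CIDR prefix /18
Host bits = 32 - 18 = 14
Total addresses = 2^14 = 16384

16384


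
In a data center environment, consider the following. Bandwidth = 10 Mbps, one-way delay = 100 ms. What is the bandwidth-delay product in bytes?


Given: bandwidth = 10 Mbps, delay = 100 ms
BDP in bits = 10 * 10^6 * 100 / 1000
BDP in bits = 1000000
BDP in bytes = 1000000 / 8 = 125000

125000


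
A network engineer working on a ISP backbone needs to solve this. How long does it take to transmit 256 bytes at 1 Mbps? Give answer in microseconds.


Given: packet = 256 bytes, bandwidth = 1 Mbps
Packet in bits = 256 * 8 = 2048 bits
Bandwidth = 1 * 10^6 = 1000000 bps
Time = 2048 / 1000000 seconds
Time in us = 2048 * 10^6 / 1000000 = 2048

2048


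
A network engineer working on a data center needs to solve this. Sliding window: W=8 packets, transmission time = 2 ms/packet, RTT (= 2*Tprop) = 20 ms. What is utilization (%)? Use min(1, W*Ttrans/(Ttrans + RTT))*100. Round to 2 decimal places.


Given: W = 8, Ttrans = 2 ms, RTT = 20 ms (= 2 * Tprop, Tprop = 10 ms)
Cycle time = Ttrans + RTT = 2 + 20 = 22 ms (first packet sent until its ACK returns)
W * Ttrans = 8 * 2 = 16 ms of sending per cycle
W * Ttrans / (Ttrans + RTT) = 16 / 22 = 0.727273
U = min(1, 0.727273) = 0.727273
U% = 72.73%

72.73


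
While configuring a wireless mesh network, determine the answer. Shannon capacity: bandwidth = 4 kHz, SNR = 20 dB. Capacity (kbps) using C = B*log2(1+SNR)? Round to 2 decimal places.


Given: B = 4 kHz, SNR = 20 dB
SNR linear = 10^(20/10) = 100
1 + SNR = 101
log2(101) = 6.6582114828
C = 4 * 1000 * 6.6582114828 = 26632.8459 bps
C = 26.632846 kbps -> 26.63 kbps (2 dp)

26.63


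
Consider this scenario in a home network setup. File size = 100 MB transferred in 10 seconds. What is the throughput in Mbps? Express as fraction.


Given: file = 100 MB, time = 10 s
File in Mb = 100 * 8 = 800 Mb
Throughput = 800 / 10 Mbps
Throughput = 80 Mbps

80


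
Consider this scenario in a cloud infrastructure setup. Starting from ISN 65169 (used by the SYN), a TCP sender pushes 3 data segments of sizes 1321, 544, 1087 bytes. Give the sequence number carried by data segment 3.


The SYN occupies sequence number ISN = 65169, so the first data byte is ISN + 1 = 65170.
SEQ of data segment i = (ISN + 1) + sum of payload sizes of segments 1..i-1.
Segment 1: SEQ = 65170, payload = 1321 bytes
Segment 2: SEQ = 66491, payload = 544 bytes
Segment 3: SEQ = 67035, payload = 1087 bytes
SEQ of segment 3 = 65170 + 1321 + 544 = 67035

67035


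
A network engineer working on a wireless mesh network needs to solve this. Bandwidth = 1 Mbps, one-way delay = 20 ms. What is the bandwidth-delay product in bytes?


Given: bandwidth = 1 Mbps, delay = 20 ms
BDP in bits = 1 * 10^6 * 20 / 1000
BDP in bits = 20000
BDP in bytes = 20000 / 8 = 2500

2500


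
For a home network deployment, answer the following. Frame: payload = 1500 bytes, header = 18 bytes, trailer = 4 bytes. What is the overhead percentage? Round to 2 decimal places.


Given: payload = 1500 B, header = 18 B, trailer = 4 B
Overhead bytes = header + trailer = 18 + 4 = 22
Total frame = payload + overhead = 1500 + 22 = 1522
Overhead % = 22 / 1522 * 100 = 1.4455% -> 1.45% (2 dp)

1.45


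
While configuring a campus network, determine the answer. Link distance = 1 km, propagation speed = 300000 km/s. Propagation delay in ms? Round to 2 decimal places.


Given: distance = 1 km, speed = 300000 km/s
Delay = distance / speed = 1 / 300000 seconds
Delay in ms = 1 * 1000 / 300000
Delay = 0.0033 ms
Rounded to 2 dp = 0.00 ms

0.00


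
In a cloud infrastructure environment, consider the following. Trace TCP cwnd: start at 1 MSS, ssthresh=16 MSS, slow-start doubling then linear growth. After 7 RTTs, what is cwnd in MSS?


RTT 0: cwnd = 1 MSS (initial)
RTT 1: cwnd = 2 MSS (slow start, doubled)
RTT 2: cwnd = 4 MSS (slow start, doubled)
RTT 3: cwnd = 8 MSS (slow start, doubled)
RTT 4: cwnd = 16 MSS (slow start, doubled)
RTT 5: cwnd = 17 MSS (congestion avoidance, +1)
RTT 6: cwnd = 18 MSS (congestion avoidance, +1)
RTT 7: cwnd = 19 MSS (congestion avoidance, +1)

19


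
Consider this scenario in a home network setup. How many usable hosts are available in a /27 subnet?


Given: subnet mask /27
Host bits = 32 - 27 = 5
Total addresses = 2^5 = 32
Usable hosts = 32 - 2 (network + broadcast) = 30

30


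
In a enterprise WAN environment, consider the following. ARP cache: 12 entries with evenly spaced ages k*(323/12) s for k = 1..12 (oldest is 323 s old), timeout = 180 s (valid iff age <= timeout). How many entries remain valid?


Ages are k * 323/12 s for k = 1..12 (spacing = 26.9167 s).
Entry k is valid iff k * 323/12 <= 180 iff k <= 12 * 180 / 323 = 6.6873
n_valid = floor(6.6873) = 6
(n_stale = 12 - 6 = 6)

6


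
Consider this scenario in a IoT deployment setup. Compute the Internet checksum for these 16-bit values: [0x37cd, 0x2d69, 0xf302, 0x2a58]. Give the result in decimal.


Given words: [0x37cd, 0x2d69, 0xf302, 0x2a58]
Step 1: Sum all words
Raw sum = 14285 + 11625 + 62210 + 10840 = 98960
Step 2: Fold carry: (33424 + 1) = 33425
One's complement = ~33425 & 0xFFFF = 32110

32110


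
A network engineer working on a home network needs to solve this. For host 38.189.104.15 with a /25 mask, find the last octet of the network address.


Given: IP = 38.189.104.15, prefix = /25
Subnet mask = 255.255.255.128
Last octet of IP: 15
Last octet of mask: 128
Network last octet = 15 AND 128 = 0

0


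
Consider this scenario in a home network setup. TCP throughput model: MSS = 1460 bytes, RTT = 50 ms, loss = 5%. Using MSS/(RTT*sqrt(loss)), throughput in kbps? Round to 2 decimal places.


Given: MSS = 1460 bytes, RTT = 50 ms, loss = 5%
RTT in seconds = 50 / 1000 = 0.05
Loss rate = 5% = 0.05
sqrt(loss) = sqrt(0.05) = 0.223606797750
Throughput (bytes/s) = 1460 / (0.05 * 0.223606797750) = 130586.3699
Throughput (kbps) = 130586.3699 * 8 / 1000 = 1044.690959 -> 1044.69 kbps (2 dp)

1044.69


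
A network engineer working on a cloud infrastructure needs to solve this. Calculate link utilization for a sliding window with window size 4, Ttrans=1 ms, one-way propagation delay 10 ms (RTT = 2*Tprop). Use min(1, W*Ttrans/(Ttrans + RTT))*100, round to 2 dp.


Given: W = 4, Ttrans = 1 ms, RTT = 20 ms (= 2 * Tprop, Tprop = 10 ms)
Cycle time = Ttrans + RTT = 1 + 20 = 21 ms (first packet sent until its ACK returns)
W * Ttrans = 4 * 1 = 4 ms of sending per cycle
W * Ttrans / (Ttrans + RTT) = 4 / 21 = 0.190476
U = min(1, 0.190476) = 0.190476
U% = 19.05%

19.05


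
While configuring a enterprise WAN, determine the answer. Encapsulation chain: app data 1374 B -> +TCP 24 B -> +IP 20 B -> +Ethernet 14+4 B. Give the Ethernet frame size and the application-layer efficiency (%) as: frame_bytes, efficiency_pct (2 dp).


TCP segment = 1374 + 24 = 1398 B
IP packet = 1398 + 20 = 1418 B
Ethernet frame = 1418 + 14 + 4 = 1436 B
Efficiency = app / frame = 1374 / 1436 = 0.956825 = 95.6825% -> 95.68% (2 dp)

1436, 95.68


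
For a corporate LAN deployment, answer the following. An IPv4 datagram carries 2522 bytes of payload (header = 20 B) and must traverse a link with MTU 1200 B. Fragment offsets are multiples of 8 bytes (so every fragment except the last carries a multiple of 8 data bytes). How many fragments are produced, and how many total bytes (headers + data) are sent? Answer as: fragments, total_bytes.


Max data per non-final fragment = floor((MTU - header)/8)*8 = floor((1200 - 20)/8)*8 = floor(1180/8)*8 = 1176 B
Final fragment needs no 8-byte alignment: it can carry up to MTU - header = 1180 B
Non-final fragments needed = ceil((payload - 1180) / 1176) = ceil(1342/1176) = ceil(1.1412) = 2
Number of fragments = 2 + 1 = 3
Fragment sizes (data): 2 * 1176 B + 170 B (last, 170 <= 1180 OK)
Total bytes sent = payload + n_frags * header = 2522 + 3*20 = 2522 + 60 = 2582 B

3, 2582


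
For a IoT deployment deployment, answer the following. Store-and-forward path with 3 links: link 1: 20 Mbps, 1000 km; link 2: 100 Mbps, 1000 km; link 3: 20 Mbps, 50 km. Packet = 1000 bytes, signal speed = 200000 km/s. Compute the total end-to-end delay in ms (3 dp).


Packet = 1000 bytes = 8000 bits. Store-and-forward: sum (t_trans + t_prop) per link.
Link 1: t_trans = 8000/(20*10^6) s = 0.4000 ms; t_prop = 1000/200000 s = 5.0000 ms; subtotal = 5.4000 ms
Link 2: t_trans = 8000/(100*10^6) s = 0.0800 ms; t_prop = 1000/200000 s = 5.0000 ms; subtotal = 5.0800 ms
Link 3: t_trans = 8000/(20*10^6) s = 0.4000 ms; t_prop = 50/200000 s = 0.2500 ms; subtotal = 0.6500 ms
End-to-end = 5.4000 + 5.0800 + 0.6500 = 11.1300 ms -> 11.130 ms (3 dp)

11.130


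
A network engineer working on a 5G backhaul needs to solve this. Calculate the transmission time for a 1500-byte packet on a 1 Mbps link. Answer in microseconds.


Given: packet = 1500 bytes, bandwidth = 1 Mbps
Packet in bits = 1500 * 8 = 12000 bits
Bandwidth = 1 * 10^6 = 1000000 bps
Time = 12000 / 1000000 seconds
Time in us = 12000 * 10^6 / 1000000 = 12000

12000


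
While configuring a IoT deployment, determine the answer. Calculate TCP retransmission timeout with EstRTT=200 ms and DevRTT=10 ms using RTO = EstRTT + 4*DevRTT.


Given: EstRTT = 200 ms, DevRTT = 10 ms
Timeout = EstRTT + 4 * DevRTT
4 * DevRTT = 4 * 10 = 40
Timeout = 200 + 40 = 240 ms

240


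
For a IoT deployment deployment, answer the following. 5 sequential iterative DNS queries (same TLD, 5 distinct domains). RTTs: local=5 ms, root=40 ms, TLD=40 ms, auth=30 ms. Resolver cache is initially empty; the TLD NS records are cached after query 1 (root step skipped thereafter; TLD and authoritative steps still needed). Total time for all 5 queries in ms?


Lookup 1 (cold cache): local + root + TLD + auth = 5 + 40 + 40 + 30 = 115 ms
Lookups 2..5 (TLD NS cached -> skip root; new domain -> still ask TLD and auth): local + TLD + auth = 5 + 40 + 30 = 75 ms each
Remaining 4 lookups: 4 * 75 = 300 ms
Total = 115 + 300 = 415 ms

415


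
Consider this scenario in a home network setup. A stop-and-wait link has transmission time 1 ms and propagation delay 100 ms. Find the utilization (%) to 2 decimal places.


Given: Ttrans = 1 ms, Tprop = 100 ms
RTT = 2 * Tprop = 2 * 100 = 200 ms
U = Ttrans / (Ttrans + RTT)
U = 1 / (1 + 200)
U = 1 / 201 = 0.004975
U% = 0.50%

0.50


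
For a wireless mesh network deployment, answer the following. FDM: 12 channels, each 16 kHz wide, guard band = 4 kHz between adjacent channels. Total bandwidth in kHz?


Given: 12 channels, 16 kHz each, guard = 4 kHz
Channel bandwidth = 12 * 16 = 192 kHz
Guard bands = 11 gaps * 4 kHz = 44 kHz
Total = 192 + 44 = 236 kHz

236


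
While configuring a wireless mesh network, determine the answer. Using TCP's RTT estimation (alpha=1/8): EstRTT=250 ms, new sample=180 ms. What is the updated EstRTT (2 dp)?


Given: EstRTT = 250 ms, SampleRTT = 180 ms, alpha = 1/8
New EstRTT = (1 - alpha) * EstRTT + alpha * SampleRTT
(7/8) * 250 = 218.75
(1/8) * 180 = 22.5
New EstRTT = 218.75 + 22.5 = 241.25 ms -> 241.25 ms (2 dp)

241.25


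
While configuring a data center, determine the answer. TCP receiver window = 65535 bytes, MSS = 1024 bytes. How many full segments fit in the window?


Given: RWND = 65535 bytes, MSS = 1024 bytes
Full segments = floor(RWND / MSS)
Full segments = floor(65535 / 1024)
Full segments = floor(63.999) = 63

63


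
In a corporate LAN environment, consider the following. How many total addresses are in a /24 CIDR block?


Given: CIDR prefix /24
Host bits = 32 - 24 = 8
Total addresses = 2^8 = 256

256


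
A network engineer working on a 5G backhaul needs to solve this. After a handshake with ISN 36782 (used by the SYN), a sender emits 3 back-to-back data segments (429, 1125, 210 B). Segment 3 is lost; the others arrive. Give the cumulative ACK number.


SYN uses sequence number 36782; first data byte = ISN + 1 = 36783.
Segment 1: SEQ = 36783, len = 429 B, covers [36783, 37211]
Segment 2: SEQ = 37212, len = 1125 B, covers [37212, 38336]
Segment 3: SEQ = 38337, len = 210 B, covers [38337, 38546] [LOST]
In-order data received: bytes [36783, 38336] (segments 1..2).
Segment 3 missing -> gap begins at byte 38337.
Cumulative ACK = next expected in-order byte = 36783 + 429 + 1125 = 38337

38337


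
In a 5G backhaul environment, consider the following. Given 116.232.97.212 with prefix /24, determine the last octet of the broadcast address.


Given: IP = 116.232.97.212, prefix = /24
Host bits = 32 - 24 = 8
Network last octet = 212 AND mask = 0
Host part size = 2^8 - 1 = 255
Broadcast last octet = 0 OR 255 = 255

255


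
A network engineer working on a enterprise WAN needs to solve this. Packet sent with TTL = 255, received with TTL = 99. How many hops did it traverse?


Given: initial TTL = 255, received TTL = 99
Hops = initial TTL - received TTL
Hops = 255 - 99 = 156

156


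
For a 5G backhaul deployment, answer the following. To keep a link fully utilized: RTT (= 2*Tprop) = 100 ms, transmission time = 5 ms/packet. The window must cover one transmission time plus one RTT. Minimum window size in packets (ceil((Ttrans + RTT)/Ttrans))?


Given: Ttrans = 5 ms, RTT = 100 ms (= 2 * Tprop, Tprop = 50 ms)
Time until first ACK returns = Ttrans + RTT = 5 + 100 = 105 ms
Need W * Ttrans >= Ttrans + RTT  ->  W >= (Ttrans + RTT) / Ttrans
(Ttrans + RTT) / Ttrans = 105 / 5 = 21
W_min = ceil(21) = 21

21


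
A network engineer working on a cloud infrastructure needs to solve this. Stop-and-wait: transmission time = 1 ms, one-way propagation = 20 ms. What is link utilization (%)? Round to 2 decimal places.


Given: Ttrans = 1 ms, Tprop = 20 ms
RTT = 2 * Tprop = 2 * 20 = 40 ms
U = Ttrans / (Ttrans + RTT)
U = 1 / (1 + 40)
U = 1 / 41 = 0.02439
U% = 2.44%

2.44


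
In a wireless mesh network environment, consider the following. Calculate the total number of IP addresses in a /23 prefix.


Given: CIDR prefix /23
Host bits = 32 - 23 = 9
Total addresses = 2^9 = 512

512


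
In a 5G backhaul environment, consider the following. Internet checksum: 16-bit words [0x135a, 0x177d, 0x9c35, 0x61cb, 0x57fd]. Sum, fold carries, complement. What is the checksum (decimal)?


Given words: [0x135a, 0x177d, 0x9c35, 0x61cb, 0x57fd]
Step 1: Sum all words
Raw sum = 4954 + 6013 + 39989 + 25035 + 22525 = 98516
Step 2: Fold carry: (32980 + 1) = 32981
One's complement = ~32981 & 0xFFFF = 32554

32554


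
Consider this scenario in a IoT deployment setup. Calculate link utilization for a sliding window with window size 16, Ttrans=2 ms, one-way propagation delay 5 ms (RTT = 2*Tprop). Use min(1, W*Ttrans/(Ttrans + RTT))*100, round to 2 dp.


Given: W = 16, Ttrans = 2 ms, RTT = 10 ms (= 2 * Tprop, Tprop = 5 ms)
Cycle time = Ttrans + RTT = 2 + 10 = 12 ms (first packet sent until its ACK returns)
W * Ttrans = 16 * 2 = 32 ms of sending per cycle
W * Ttrans / (Ttrans + RTT) = 32 / 12 = 2.666667
U = min(1, 2.666667) = 1.000000
U% = 100.00%

100.00


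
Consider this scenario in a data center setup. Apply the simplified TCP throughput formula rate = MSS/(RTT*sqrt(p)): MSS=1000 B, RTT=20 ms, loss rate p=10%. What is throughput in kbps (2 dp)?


Given: MSS = 1000 bytes, RTT = 20 ms, loss = 10%
RTT in seconds = 20 / 1000 = 0.02
Loss rate = 10% = 0.1
sqrt(loss) = sqrt(0.1) = 0.316227766017
Throughput (bytes/s) = 1000 / (0.02 * 0.316227766017) = 158113.8830
Throughput (kbps) = 158113.8830 * 8 / 1000 = 1264.911064 -> 1264.91 kbps (2 dp)

1264.91


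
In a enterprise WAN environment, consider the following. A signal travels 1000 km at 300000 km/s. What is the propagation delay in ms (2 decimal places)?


Given: distance = 1000 km, speed = 300000 km/s
Delay = distance / speed = 1000 / 300000 seconds
Delay in ms = 1000 * 1000 / 300000
Delay = 3.3333 ms
Rounded to 2 dp = 3.33 ms

3.33


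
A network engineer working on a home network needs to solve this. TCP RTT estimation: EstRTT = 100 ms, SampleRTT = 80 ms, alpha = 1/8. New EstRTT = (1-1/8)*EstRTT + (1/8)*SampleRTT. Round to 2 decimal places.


Given: EstRTT = 100 ms, SampleRTT = 80 ms, alpha = 1/8
New EstRTT = (1 - alpha) * EstRTT + alpha * SampleRTT
(7/8) * 100 = 87.5
(1/8) * 80 = 10
New EstRTT = 87.5 + 10 = 97.5 ms -> 97.50 ms (2 dp)

97.50


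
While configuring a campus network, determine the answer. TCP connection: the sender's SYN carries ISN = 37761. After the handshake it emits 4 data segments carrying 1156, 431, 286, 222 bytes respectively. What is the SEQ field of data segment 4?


The SYN occupies sequence number ISN = 37761, so the first data byte is ISN + 1 = 37762.
SEQ of data segment i = (ISN + 1) + sum of payload sizes of segments 1..i-1.
Segment 1: SEQ = 37762, payload = 1156 bytes
Segment 2: SEQ = 38918, payload = 431 bytes
Segment 3: SEQ = 39349, payload = 286 bytes
Segment 4: SEQ = 39635, payload = 222 bytes
SEQ of segment 4 = 37762 + 1156 + 431 + 286 = 39635

39635


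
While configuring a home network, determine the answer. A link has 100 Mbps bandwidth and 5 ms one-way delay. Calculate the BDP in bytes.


Given: bandwidth = 100 Mbps, delay = 5 ms
BDP in bits = 100 * 10^6 * 5 / 1000
BDP in bits = 500000
BDP in bytes = 500000 / 8 = 62500

62500


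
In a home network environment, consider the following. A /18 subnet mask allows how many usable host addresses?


Given: subnet mask /18
Host bits = 32 - 18 = 14
Total addresses = 2^14 = 16384
Usable hosts = 16384 - 2 (network + broadcast) = 16382

16382


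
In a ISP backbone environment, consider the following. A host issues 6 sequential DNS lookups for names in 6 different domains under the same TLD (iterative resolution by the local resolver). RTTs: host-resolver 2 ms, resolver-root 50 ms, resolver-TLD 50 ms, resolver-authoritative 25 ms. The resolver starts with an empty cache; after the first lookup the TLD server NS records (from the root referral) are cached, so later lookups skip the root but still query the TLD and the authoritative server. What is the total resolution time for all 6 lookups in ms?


Lookup 1 (cold cache): local + root + TLD + auth = 2 + 50 + 50 + 25 = 127 ms
Lookups 2..6 (TLD NS cached -> skip root; new domain -> still ask TLD and auth): local + TLD + auth = 2 + 50 + 25 = 77 ms each
Remaining 5 lookups: 5 * 77 = 385 ms
Total = 127 + 385 = 512 ms

512


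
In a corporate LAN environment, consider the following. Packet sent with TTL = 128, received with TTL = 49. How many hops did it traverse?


Given: initial TTL = 128, received TTL = 49
Hops = initial TTL - received TTL
Hops = 128 - 49 = 79

79


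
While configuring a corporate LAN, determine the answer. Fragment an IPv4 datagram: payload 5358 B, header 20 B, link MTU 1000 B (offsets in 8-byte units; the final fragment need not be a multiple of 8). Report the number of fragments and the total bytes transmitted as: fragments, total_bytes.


Max data per non-final fragment = floor((MTU - header)/8)*8 = floor((1000 - 20)/8)*8 = floor(980/8)*8 = 976 B
Final fragment needs no 8-byte alignment: it can carry up to MTU - header = 980 B
Non-final fragments needed = ceil((payload - 980) / 976) = ceil(4378/976) = ceil(4.4857) = 5
Number of fragments = 5 + 1 = 6
Fragment sizes (data): 5 * 976 B + 478 B (last, 478 <= 980 OK)
Total bytes sent = payload + n_frags * header = 5358 + 6*20 = 5358 + 120 = 5478 B

6, 5478


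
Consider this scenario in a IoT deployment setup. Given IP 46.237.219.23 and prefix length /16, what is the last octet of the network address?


Given: IP = 46.237.219.23, prefix = /16
Subnet mask = 255.255.0.0
Last octet of IP: 23
Last octet of mask: 0
Network last octet = 23 AND 0 = 0

0


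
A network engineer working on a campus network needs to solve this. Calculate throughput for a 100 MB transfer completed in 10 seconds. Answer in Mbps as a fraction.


Given: file = 100 MB, time = 10 s
File in Mb = 100 * 8 = 800 Mb
Throughput = 800 / 10 Mbps
Throughput = 80 Mbps

80


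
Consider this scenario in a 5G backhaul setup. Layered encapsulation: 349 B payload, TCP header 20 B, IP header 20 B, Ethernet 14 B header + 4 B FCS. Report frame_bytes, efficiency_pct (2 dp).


TCP segment = 349 + 20 = 369 B
IP packet = 369 + 20 = 389 B
Ethernet frame = 389 + 14 + 4 = 407 B
Efficiency = app / frame = 349 / 407 = 0.857494 = 85.7494% -> 85.75% (2 dp)

407, 85.75


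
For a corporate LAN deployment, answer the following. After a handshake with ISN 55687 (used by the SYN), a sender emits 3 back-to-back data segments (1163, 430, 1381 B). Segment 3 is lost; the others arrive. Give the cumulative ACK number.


SYN uses sequence number 55687; first data byte = ISN + 1 = 55688.
Segment 1: SEQ = 55688, len = 1163 B, covers [55688, 56850]
Segment 2: SEQ = 56851, len = 430 B, covers [56851, 57280]
Segment 3: SEQ = 57281, len = 1381 B, covers [57281, 58661] [LOST]
In-order data received: bytes [55688, 57280] (segments 1..2).
Segment 3 missing -> gap begins at byte 57281.
Cumulative ACK = next expected in-order byte = 55688 + 1163 + 430 = 57281

57281


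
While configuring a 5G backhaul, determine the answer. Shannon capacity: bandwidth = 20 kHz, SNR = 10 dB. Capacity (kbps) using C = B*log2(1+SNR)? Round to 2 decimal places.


Given: B = 20 kHz, SNR = 10 dB
SNR linear = 10^(10/10) = 10
1 + SNR = 11
log2(11) = 3.4594316186
C = 20 * 1000 * 3.4594316186 = 69188.6324 bps
C = 69.188632 kbps -> 69.19 kbps (2 dp)

69.19


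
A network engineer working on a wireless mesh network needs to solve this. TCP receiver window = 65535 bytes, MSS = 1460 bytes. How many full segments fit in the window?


Given: RWND = 65535 bytes, MSS = 1460 bytes
Full segments = floor(RWND / MSS)
Full segments = floor(65535 / 1460)
Full segments = floor(44.887) = 44

44


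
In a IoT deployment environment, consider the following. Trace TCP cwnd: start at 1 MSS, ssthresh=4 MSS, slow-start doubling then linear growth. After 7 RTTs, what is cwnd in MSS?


RTT 0: cwnd = 1 MSS (initial)
RTT 1: cwnd = 2 MSS (slow start, doubled)
RTT 2: cwnd = 4 MSS (slow start, doubled)
RTT 3: cwnd = 5 MSS (congestion avoidance, +1)
RTT 4: cwnd = 6 MSS (congestion avoidance, +1)
RTT 5: cwnd = 7 MSS (congestion avoidance, +1)
RTT 6: cwnd = 8 MSS (congestion avoidance, +1)
RTT 7: cwnd = 9 MSS (congestion avoidance, +1)

9


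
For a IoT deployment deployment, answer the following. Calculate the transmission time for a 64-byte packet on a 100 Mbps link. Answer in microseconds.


Given: packet = 64 bytes, bandwidth = 100 Mbps
Packet in bits = 64 * 8 = 512 bits
Bandwidth = 100 * 10^6 = 100000000 bps
Time = 512 / 100000000 seconds
Time in us = 512 * 10^6 / 100000000 = 5.12

5.12


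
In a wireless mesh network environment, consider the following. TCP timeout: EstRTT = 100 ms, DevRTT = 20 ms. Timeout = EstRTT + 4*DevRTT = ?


Given: EstRTT = 100 ms, DevRTT = 20 ms
Timeout = EstRTT + 4 * DevRTT
4 * DevRTT = 4 * 20 = 80
Timeout = 100 + 80 = 180 ms

180


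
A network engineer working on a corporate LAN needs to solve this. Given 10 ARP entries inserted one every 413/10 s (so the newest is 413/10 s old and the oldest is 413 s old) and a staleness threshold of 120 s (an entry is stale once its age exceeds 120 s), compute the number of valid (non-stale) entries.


Ages are k * 413/10 s for k = 1..10 (spacing = 41.3000 s).
Entry k is valid iff k * 413/10 <= 120 iff k <= 10 * 120 / 413 = 2.9056
n_valid = floor(2.9056) = 2
(n_stale = 10 - 2 = 8)

2


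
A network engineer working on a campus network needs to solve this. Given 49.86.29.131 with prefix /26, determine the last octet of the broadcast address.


Given: IP = 49.86.29.131, prefix = /26
Host bits = 32 - 26 = 6
Network last octet = 131 AND mask = 128
Host part size = 2^6 - 1 = 63
Broadcast last octet = 128 OR 63 = 191

191


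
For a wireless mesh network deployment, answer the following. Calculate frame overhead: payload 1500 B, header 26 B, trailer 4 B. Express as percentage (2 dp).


Given: payload = 1500 B, header = 26 B, trailer = 4 B
Overhead bytes = header + trailer = 26 + 4 = 30
Total frame = payload + overhead = 1500 + 30 = 1530
Overhead % = 30 / 1530 * 100 = 1.9608% -> 1.96% (2 dp)

1.96


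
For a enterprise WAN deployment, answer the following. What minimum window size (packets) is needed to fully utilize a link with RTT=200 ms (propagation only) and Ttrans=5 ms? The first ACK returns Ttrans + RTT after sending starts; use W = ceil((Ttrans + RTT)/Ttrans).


Given: Ttrans = 5 ms, RTT = 200 ms (= 2 * Tprop, Tprop = 100 ms)
Time until first ACK returns = Ttrans + RTT = 5 + 200 = 205 ms
Need W * Ttrans >= Ttrans + RTT  ->  W >= (Ttrans + RTT) / Ttrans
(Ttrans + RTT) / Ttrans = 205 / 5 = 41
W_min = ceil(41) = 41

41


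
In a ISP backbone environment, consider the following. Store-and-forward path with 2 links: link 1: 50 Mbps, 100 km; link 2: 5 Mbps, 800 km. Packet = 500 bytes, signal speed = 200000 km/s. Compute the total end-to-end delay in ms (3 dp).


Packet = 500 bytes = 4000 bits. Store-and-forward: sum (t_trans + t_prop) per link.
Link 1: t_trans = 4000/(50*10^6) s = 0.0800 ms; t_prop = 100/200000 s = 0.5000 ms; subtotal = 0.5800 ms
Link 2: t_trans = 4000/(5*10^6) s = 0.8000 ms; t_prop = 800/200000 s = 4.0000 ms; subtotal = 4.8000 ms
End-to-end = 0.5800 + 4.8000 = 5.3800 ms -> 5.380 ms (3 dp)

5.380


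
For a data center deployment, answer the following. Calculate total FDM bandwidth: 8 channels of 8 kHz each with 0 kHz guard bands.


Given: 8 channels, 8 kHz each, guard = 0 kHz
Channel bandwidth = 8 * 8 = 64 kHz
Guard bands = 7 gaps * 0 kHz = 0 kHz
Total = 64 + 0 = 64 kHz

64


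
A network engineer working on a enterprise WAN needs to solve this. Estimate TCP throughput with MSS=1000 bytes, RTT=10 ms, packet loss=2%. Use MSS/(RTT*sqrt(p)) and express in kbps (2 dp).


Given: MSS = 1000 bytes, RTT = 10 ms, loss = 2%
RTT in seconds = 10 / 1000 = 0.01
Loss rate = 2% = 0.02
sqrt(loss) = sqrt(0.02) = 0.141421356237
Throughput (bytes/s) = 1000 / (0.01 * 0.141421356237) = 707106.7812
Throughput (kbps) = 707106.7812 * 8 / 1000 = 5656.854249 -> 5656.85 kbps (2 dp)

5656.85


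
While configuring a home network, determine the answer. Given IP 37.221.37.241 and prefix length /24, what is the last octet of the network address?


Given: IP = 37.221.37.241, prefix = /24
Subnet mask = 255.255.255.0
Last octet of IP: 241
Last octet of mask: 0
Network last octet = 241 AND 0 = 0

0


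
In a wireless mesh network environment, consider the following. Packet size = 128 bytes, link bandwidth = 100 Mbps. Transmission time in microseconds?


Given: packet = 128 bytes, bandwidth = 100 Mbps
Packet in bits = 128 * 8 = 1024 bits
Bandwidth = 100 * 10^6 = 100000000 bps
Time = 1024 / 100000000 seconds
Time in us = 1024 * 10^6 / 100000000 = 10.24

10.24


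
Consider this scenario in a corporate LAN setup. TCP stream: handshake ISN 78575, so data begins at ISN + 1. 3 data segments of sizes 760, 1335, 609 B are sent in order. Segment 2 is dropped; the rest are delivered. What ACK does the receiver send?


SYN uses sequence number 78575; first data byte = ISN + 1 = 78576.
Segment 1: SEQ = 78576, len = 760 B, covers [78576, 79335]
Segment 2: SEQ = 79336, len = 1335 B, covers [79336, 80670] [LOST]
Segment 3: SEQ = 80671, len = 609 B, covers [80671, 81279]
In-order data received: bytes [78576, 79335] (segments 1..1).
Segment 2 missing -> gap begins at byte 79336; later segments buffered out of order.
Cumulative ACK = next expected in-order byte = 78576 + 760 = 79336

79336


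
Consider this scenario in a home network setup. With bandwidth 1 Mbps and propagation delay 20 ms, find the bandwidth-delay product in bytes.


Given: bandwidth = 1 Mbps, delay = 20 ms
BDP in bits = 1 * 10^6 * 20 / 1000
BDP in bits = 20000
BDP in bytes = 20000 / 8 = 2500

2500


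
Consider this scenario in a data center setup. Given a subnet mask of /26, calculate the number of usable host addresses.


Given: subnet mask /26
Host bits = 32 - 26 = 6
Total addresses = 2^6 = 64
Usable hosts = 64 - 2 (network + broadcast) = 62

62


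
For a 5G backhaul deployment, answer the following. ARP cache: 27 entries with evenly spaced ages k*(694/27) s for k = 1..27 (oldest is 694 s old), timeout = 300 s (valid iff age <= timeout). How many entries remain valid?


Ages are k * 694/27 s for k = 1..27 (spacing = 25.7037 s).
Entry k is valid iff k * 694/27 <= 300 iff k <= 27 * 300 / 694 = 11.6715
n_valid = floor(11.6715) = 11
(n_stale = 27 - 11 = 16)

11


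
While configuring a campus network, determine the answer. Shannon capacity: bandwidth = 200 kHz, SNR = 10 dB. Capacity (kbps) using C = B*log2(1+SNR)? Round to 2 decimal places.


Given: B = 200 kHz, SNR = 10 dB
SNR linear = 10^(10/10) = 10
1 + SNR = 11
log2(11) = 3.4594316186
C = 200 * 1000 * 3.4594316186 = 691886.3237 bps
C = 691.886324 kbps -> 691.89 kbps (2 dp)

691.89


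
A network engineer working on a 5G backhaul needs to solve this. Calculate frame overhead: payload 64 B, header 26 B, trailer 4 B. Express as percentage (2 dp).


Given: payload = 64 B, header = 26 B, trailer = 4 B
Overhead bytes = header + trailer = 26 + 4 = 30
Total frame = payload + overhead = 64 + 30 = 94
Overhead % = 30 / 94 * 100 = 31.9149% -> 31.91% (2 dp)

31.91
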